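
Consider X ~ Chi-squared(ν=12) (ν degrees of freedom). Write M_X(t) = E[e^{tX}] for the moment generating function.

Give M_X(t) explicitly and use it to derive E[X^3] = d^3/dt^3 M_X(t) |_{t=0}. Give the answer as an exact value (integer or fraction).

E[X^3] = M′′′(0) = 2688

M_X(t) = (1 - 2*t)^(-6)
M′(t) = -12/(128*t^7 - 448*t^6 + 672*t^5 - 560*t^4 + 280*t^3 - 84*t^2 + 14*t - 1)
M′′(t) = 168/(256*t^8 - 1024*t^7 + 1792*t^6 - 1792*t^5 + 1120*t^4 - 448*t^3 + 112*t^2 - 16*t + 1)
M′′′(t) = -2688/(512*t^9 - 2304*t^8 + 4608*t^7 - 5376*t^6 + 4032*t^5 - 2016*t^4 + 672*t^3 - 144*t^2 + 18*t - 1)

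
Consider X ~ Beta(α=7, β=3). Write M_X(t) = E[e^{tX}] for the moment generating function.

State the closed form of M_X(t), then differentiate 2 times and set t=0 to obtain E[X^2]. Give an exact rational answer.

M_X(t) = ₁F₁(7; 10; t)
M^(2)(t) = 28*₁F₁(9; 12; t)/55

E[X^2] = M^(2)(0) = 28/55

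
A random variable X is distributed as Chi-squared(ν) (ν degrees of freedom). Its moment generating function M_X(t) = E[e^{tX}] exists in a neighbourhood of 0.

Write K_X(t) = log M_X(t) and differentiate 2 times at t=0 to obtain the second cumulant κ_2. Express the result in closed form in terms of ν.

κ_2 = K^(2)(0) = 2*ν

M_X(t) = (1 - 2*t)^(-ν/2)
K_X(t) = log M_X(t) = -ν*log(1 - 2*t)/2
K^(2)(t) = 2*ν/(4*t^2 - 4*t + 1)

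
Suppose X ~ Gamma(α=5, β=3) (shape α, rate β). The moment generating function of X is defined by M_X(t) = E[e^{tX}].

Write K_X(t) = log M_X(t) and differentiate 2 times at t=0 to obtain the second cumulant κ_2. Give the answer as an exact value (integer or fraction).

M_X(t) = 243/(3 - t)^5
K_X(t) = log M_X(t) = -5*log(3 - t) + 5*log(3)
D^2[K](t) = 5/(t^2 - 6*t + 9)

κ_2 = D^2[K](0) = 5/9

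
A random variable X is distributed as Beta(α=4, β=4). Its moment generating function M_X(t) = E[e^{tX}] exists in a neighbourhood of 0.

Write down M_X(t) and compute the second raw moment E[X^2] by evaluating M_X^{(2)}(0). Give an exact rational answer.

M_X(t) = ₁F₁(4; 8; t)
M^(2)(t) = 5*₁F₁(6; 10; t)/18

E[X^2] = M^(2)(0) = 5/18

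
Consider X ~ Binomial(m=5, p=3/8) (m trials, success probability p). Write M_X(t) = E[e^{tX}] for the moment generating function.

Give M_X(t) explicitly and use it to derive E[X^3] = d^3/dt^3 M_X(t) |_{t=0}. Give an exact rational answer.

M_X(t) = (3*e^(t)/8 + 5/8)^5
M^(3)(t) = 30375*e^(5*t)/32768 + 2025*e^(4*t)/512 + 91125*e^(3*t)/16384 + 5625*e^(2*t)/2048 + 9375*e^(t)/32768

E[X^3] = M^(3)(0) = 1725/128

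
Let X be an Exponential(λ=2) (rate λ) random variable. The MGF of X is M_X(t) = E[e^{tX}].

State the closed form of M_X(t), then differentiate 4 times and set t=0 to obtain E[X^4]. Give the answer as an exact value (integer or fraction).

M_X(t) = 2/(2 - t)
M′(t) = 2/(t^2 - 4*t + 4)
M′′(t) = -4/(t^3 - 6*t^2 + 12*t - 8)
M′′′(t) = 12/(t^4 - 8*t^3 + 24*t^2 - 32*t + 16)
M′′′′(t) = -48/(t^5 - 10*t^4 + 40*t^3 - 80*t^2 + 80*t - 32)

E[X^4] = M′′′′(0) = 3/2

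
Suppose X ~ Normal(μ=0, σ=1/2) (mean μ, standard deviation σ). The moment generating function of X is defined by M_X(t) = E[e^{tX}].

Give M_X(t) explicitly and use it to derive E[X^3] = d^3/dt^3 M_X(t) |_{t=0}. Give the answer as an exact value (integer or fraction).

M_X(t) = e^(t^2/8)
D^3[M](t) = t^3*e^(t^2/8)/64 + 3*t*e^(t^2/8)/16

E[X^3] = D^3[M](0) = 0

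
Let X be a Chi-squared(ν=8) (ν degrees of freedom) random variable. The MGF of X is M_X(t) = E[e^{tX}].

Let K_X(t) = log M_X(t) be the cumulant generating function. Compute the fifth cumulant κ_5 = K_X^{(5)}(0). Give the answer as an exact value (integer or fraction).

M_X(t) = (1 - 2*t)^(-4)
K_X(t) = log M_X(t) = -4*log(1 - 2*t)
D^5[K](t) = -3072/(32*t^5 - 80*t^4 + 80*t^3 - 40*t^2 + 10*t - 1)

κ_5 = D^5[K](0) = 3072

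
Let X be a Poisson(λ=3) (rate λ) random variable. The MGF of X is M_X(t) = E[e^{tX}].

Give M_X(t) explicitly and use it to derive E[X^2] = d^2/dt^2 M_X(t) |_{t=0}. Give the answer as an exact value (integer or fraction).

E[X^2] = M^(2)(0) = 12

M_X(t) = e^(3*e^(t) - 3)
M^(2)(t) = (9*e^(2*t)*e^(3*e^(t)) + 3*e^(t)*e^(3*e^(t)))*e^(-3)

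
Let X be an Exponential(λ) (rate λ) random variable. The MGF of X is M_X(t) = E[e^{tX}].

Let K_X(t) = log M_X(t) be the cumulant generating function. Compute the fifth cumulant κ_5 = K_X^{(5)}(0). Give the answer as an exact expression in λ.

κ_5 = K′′′′′(0) = 24/λ^5

M_X(t) = λ/(λ - t)
K_X(t) = log M_X(t) = log(λ) - log(λ - t)
K′(t) = -1/(-λ + t)
K′′(t) = 1/(λ^2 - 2*λ*t + t^2)
K′′′(t) = -2/(-λ^3 + 3*λ^2*t - 3*λ*t^2 + t^3)
K′′′′(t) = 6/(λ^4 - 4*λ^3*t + 6*λ^2*t^2 - 4*λ*t^3 + t^4)
K′′′′′(t) = -24/(-λ^5 + 5*λ^4*t - 10*λ^3*t^2 + 10*λ^2*t^3 - 5*λ*t^4 + t^5)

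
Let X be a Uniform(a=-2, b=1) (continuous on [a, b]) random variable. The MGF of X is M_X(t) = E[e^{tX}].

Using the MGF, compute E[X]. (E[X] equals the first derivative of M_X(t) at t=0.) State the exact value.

E[X] = M′(0) = -1/2

M_X(t) = (e^(t) - e^(-2*t))/(3*t)
M′(t) = (t*e^(3*t) + 2*t - e^(3*t) + 1)*e^(-2*t)/(3*t^2)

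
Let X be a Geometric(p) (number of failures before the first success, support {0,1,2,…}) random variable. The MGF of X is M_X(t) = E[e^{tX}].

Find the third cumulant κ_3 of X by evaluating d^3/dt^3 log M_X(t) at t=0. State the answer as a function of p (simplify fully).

κ_3 = d^3K/dt^3 |_{t=0} = (p^2 - 3*p + 2)/p^3

M_X(t) = p/(-(1 - p)*e^(t) + 1)
K_X(t) = log M_X(t) = log(p) - log(-(1 - p)*e^(t) + 1)
dK/dt = (-p*e^(t) + e^(t))/(p*e^(t) - e^(t) + 1)
d^2K/dt^2 = (-p*e^(t) + e^(t))/(p^2*e^(2*t) - 2*p*e^(2*t) + 2*p*e^(t) + e^(2*t) - 2*e^(t) + 1)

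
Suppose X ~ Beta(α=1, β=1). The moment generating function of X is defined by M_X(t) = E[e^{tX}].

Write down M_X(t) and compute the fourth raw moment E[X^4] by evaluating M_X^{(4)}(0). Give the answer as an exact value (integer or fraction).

E[X^4] = d^4M/dt^4 |_{t=0} = 1/5

M_X(t) = ₁F₁(1; 2; t)
dM/dt = ₁F₁(2; 3; t)/2
d^2M/dt^2 = ₁F₁(3; 4; t)/3
d^3M/dt^3 = ₁F₁(4; 5; t)/4
d^4M/dt^4 = ₁F₁(5; 6; t)/5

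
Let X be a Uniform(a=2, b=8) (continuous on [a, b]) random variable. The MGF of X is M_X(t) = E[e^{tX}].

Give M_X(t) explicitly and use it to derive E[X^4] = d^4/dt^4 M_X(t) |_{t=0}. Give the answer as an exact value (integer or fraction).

M_X(t) = (e^(8*t) - e^(2*t))/(6*t)
M′(t) = (8*t*e^(8*t) - 2*t*e^(2*t) - e^(8*t) + e^(2*t))/(6*t^2)
M′′(t) = (32*t^2*e^(8*t) - 2*t^2*e^(2*t) - 8*t*e^(8*t) + 2*t*e^(2*t) + e^(8*t) - e^(2*t))/(3*t^3)
M′′′(t) = (256*t^3*e^(8*t) - 4*t^3*e^(2*t) - 96*t^2*e^(8*t) + 6*t^2*e^(2*t) + 24*t*e^(8*t) - 6*t*e^(2*t) - 3*e^(8*t) + 3*e^(2*t))/(3*t^4)

E[X^4] = M′′′′(0) = 5456/5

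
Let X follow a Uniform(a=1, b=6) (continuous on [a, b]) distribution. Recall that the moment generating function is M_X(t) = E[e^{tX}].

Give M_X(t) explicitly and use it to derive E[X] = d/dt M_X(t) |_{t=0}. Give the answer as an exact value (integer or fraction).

E[X] = M′(0) = 7/2

M_X(t) = (e^(6*t) - e^(t))/(5*t)
M′(t) = (6*t*e^(6*t) - t*e^(t) - e^(6*t) + e^(t))/(5*t^2)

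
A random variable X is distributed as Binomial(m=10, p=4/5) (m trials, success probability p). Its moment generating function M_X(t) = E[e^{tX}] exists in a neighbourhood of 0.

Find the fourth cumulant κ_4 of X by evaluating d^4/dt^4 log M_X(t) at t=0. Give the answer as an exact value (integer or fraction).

κ_4 = d^4K/dt^4 |_{t=0} = 8/125

M_X(t) = (4*e^(t)/5 + 1/5)^10
K_X(t) = log M_X(t) = 10*log(4*e^(t)/5 + 1/5)
dK/dt = 40*e^(t)/(4*e^(t) + 1)
d^2K/dt^2 = 40*e^(t)/(16*e^(2*t) + 8*e^(t) + 1)
d^3K/dt^3 = (-160*e^(2*t) + 40*e^(t))/(64*e^(3*t) + 48*e^(2*t) + 12*e^(t) + 1)
d^4K/dt^4 = (640*e^(3*t) - 640*e^(2*t) + 40*e^(t))/(256*e^(4*t) + 256*e^(3*t) + 96*e^(2*t) + 16*e^(t) + 1)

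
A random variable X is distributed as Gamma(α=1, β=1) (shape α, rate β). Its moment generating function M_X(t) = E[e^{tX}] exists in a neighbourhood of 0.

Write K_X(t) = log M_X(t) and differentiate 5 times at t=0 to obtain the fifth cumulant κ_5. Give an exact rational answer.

M_X(t) = 1/(1 - t)
K_X(t) = log M_X(t) = -log(1 - t)
dK/dt = -1/(t - 1)
d^2K/dt^2 = 1/(t^2 - 2*t + 1)
d^3K/dt^3 = -2/(t^3 - 3*t^2 + 3*t - 1)
d^4K/dt^4 = 6/(t^4 - 4*t^3 + 6*t^2 - 4*t + 1)
d^5K/dt^5 = -24/(t^5 - 5*t^4 + 10*t^3 - 10*t^2 + 5*t - 1)

κ_5 = d^5K/dt^5 |_{t=0} = 24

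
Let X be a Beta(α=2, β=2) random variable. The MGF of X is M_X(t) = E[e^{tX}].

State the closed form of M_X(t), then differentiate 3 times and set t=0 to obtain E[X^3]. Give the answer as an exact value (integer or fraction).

E[X^3] = M^(3)(0) = 1/5

M_X(t) = ₁F₁(2; 4; t)
M^(3)(t) = ₁F₁(5; 7; t)/5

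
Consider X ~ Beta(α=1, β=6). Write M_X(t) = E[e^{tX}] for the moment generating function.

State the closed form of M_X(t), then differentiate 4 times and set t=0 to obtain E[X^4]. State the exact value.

E[X^4] = M^(4)(0) = 1/210

M_X(t) = ₁F₁(1; 7; t)
M^(4)(t) = ₁F₁(5; 11; t)/210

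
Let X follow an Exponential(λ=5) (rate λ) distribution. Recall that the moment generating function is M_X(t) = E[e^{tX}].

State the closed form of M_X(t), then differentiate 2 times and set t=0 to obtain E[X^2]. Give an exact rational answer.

M_X(t) = 5/(5 - t)
M^(2)(t) = -10/(t^3 - 15*t^2 + 75*t - 125)

E[X^2] = M^(2)(0) = 2/25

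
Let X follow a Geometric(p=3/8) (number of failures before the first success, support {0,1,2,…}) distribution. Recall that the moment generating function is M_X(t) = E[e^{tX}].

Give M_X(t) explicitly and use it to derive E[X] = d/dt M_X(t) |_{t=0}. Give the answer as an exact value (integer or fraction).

M_X(t) = 3/(8*(1 - 5*e^(t)/8))
D[M](t) = 15*e^(t)/(25*e^(2*t) - 80*e^(t) + 64)

E[X] = D[M](0) = 5/3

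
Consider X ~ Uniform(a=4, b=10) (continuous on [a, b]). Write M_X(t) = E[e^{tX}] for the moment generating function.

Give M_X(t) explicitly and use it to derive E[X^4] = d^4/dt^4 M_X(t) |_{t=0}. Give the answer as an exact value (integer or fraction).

E[X^4] = D^4[M](0) = 16496/5

M_X(t) = (e^(10*t) - e^(4*t))/(6*t)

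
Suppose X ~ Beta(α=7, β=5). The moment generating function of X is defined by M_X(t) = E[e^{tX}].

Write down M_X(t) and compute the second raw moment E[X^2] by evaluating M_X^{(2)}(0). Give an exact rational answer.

M_X(t) = ₁F₁(7; 12; t)
M^(2)(t) = 14*₁F₁(9; 14; t)/39

E[X^2] = M^(2)(0) = 14/39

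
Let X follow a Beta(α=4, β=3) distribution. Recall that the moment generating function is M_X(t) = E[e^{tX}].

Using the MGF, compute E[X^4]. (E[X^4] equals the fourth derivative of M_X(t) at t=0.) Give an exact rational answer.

E[X^4] = M′′′′(0) = 1/6

M_X(t) = ₁F₁(4; 7; t)
M′(t) = 4*₁F₁(5; 8; t)/7
M′′(t) = 5*₁F₁(6; 9; t)/14
M′′′(t) = 5*₁F₁(7; 10; t)/21
M′′′′(t) = ₁F₁(8; 11; t)/6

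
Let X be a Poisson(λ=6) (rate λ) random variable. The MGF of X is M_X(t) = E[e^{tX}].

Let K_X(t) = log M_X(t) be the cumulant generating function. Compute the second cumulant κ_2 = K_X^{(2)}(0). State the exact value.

κ_2 = K^(2)(0) = 6

M_X(t) = e^(6*e^(t) - 6)
K_X(t) = log M_X(t) = 6*e^(t) - 6
K^(2)(t) = 6*e^(t)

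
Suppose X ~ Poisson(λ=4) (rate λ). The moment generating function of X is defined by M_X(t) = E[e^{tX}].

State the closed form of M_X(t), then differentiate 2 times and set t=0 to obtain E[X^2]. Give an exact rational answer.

E[X^2] = D^2[M](0) = 20

M_X(t) = e^(4*e^(t) - 4)
D^2[M](t) = (16*e^(2*t)*e^(4*e^(t)) + 4*e^(t)*e^(4*e^(t)))*e^(-4)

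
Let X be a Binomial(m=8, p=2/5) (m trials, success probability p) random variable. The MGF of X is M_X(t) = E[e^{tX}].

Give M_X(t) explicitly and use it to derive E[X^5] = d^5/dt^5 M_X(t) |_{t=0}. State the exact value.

E[X^5] = d^5M/dt^5 |_{t=0} = 733808/625

M_X(t) = (2*e^(t)/5 + 3/5)^8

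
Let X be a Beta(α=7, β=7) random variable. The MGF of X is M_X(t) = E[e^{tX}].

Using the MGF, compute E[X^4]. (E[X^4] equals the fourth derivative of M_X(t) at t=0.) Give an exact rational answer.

M_X(t) = ₁F₁(7; 14; t)
M^(4)(t) = 3*₁F₁(11; 18; t)/34

E[X^4] = M^(4)(0) = 3/34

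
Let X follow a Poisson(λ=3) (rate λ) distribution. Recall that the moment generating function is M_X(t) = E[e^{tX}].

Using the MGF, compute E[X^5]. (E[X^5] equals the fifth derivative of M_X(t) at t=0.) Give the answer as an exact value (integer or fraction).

E[X^5] = M′′′′′(0) = 1866

M_X(t) = e^(3*e^(t) - 3)
M′(t) = 3*e^(-3)*e^(t)*e^(3*e^(t))
M′′(t) = (9*e^(2*t)*e^(3*e^(t)) + 3*e^(t)*e^(3*e^(t)))*e^(-3)
M′′′(t) = (27*e^(3*t)*e^(3*e^(t)) + 27*e^(2*t)*e^(3*e^(t)) + 3*e^(t)*e^(3*e^(t)))*e^(-3)
M′′′′(t) = (81*e^(4*t)*e^(3*e^(t)) + 162*e^(3*t)*e^(3*e^(t)) + 63*e^(2*t)*e^(3*e^(t)) + 3*e^(t)*e^(3*e^(t)))*e^(-3)
M′′′′′(t) = (243*e^(5*t)*e^(3*e^(t)) + 810*e^(4*t)*e^(3*e^(t)) + 675*e^(3*t)*e^(3*e^(t)) + 135*e^(2*t)*e^(3*e^(t)) + 3*e^(t)*e^(3*e^(t)))*e^(-3)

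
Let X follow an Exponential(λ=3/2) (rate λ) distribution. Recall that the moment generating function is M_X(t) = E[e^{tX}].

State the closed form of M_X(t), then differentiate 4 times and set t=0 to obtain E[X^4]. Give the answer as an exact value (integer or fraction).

M_X(t) = 3/(2*(3/2 - t))
M′(t) = 6/(4*t^2 - 12*t + 9)
M′′(t) = -24/(8*t^3 - 36*t^2 + 54*t - 27)
M′′′(t) = 144/(16*t^4 - 96*t^3 + 216*t^2 - 216*t + 81)
M′′′′(t) = -1152/(32*t^5 - 240*t^4 + 720*t^3 - 1080*t^2 + 810*t - 243)

E[X^4] = M′′′′(0) = 128/27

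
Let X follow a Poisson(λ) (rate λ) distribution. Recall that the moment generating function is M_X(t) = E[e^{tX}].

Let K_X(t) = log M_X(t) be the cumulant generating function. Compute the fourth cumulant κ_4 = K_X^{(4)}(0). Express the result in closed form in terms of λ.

κ_4 = D^4[K](0) = λ

M_X(t) = e^(λ*(e^(t) - 1))
K_X(t) = log M_X(t) = λ*(e^(t) - 1)
D^4[K](t) = λ*e^(t)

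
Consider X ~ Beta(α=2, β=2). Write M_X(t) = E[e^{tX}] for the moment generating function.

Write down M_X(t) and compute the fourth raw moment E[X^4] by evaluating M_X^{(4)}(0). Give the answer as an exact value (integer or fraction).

E[X^4] = D^4[M](0) = 1/7

M_X(t) = ₁F₁(2; 4; t)
D^4[M](t) = ₁F₁(6; 8; t)/7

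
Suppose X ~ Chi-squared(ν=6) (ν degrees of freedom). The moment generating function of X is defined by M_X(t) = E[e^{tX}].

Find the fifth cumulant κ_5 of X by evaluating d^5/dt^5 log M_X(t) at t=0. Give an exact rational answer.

κ_5 = d^5K/dt^5 |_{t=0} = 2304

M_X(t) = (1 - 2*t)^(-3)
K_X(t) = log M_X(t) = -3*log(1 - 2*t)
dK/dt = -6/(2*t - 1)
d^2K/dt^2 = 12/(4*t^2 - 4*t + 1)
d^3K/dt^3 = -48/(8*t^3 - 12*t^2 + 6*t - 1)
d^4K/dt^4 = 288/(16*t^4 - 32*t^3 + 24*t^2 - 8*t + 1)
d^5K/dt^5 = -2304/(32*t^5 - 80*t^4 + 80*t^3 - 40*t^2 + 10*t - 1)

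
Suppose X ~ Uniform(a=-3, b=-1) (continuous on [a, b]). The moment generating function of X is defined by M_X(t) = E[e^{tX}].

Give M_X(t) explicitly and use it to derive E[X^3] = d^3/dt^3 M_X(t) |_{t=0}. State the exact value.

E[X^3] = M^(3)(0) = -10

M_X(t) = (e^(-t) - e^(-3*t))/(2*t)
M^(3)(t) = (-t^3*e^(2*t) + 27*t^3 - 3*t^2*e^(2*t) + 27*t^2 - 6*t*e^(2*t) + 18*t - 6*e^(2*t) + 6)*e^(-3*t)/(2*t^4)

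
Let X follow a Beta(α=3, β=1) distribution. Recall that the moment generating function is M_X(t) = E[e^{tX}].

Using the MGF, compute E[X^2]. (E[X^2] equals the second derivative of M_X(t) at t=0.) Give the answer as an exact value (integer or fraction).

E[X^2] = M′′(0) = 3/5

M_X(t) = ₁F₁(3; 4; t)
M′(t) = 3*₁F₁(4; 5; t)/4
M′′(t) = 3*₁F₁(5; 6; t)/5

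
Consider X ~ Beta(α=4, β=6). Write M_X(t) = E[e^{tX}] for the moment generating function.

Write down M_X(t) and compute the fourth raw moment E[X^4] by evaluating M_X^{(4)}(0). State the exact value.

E[X^4] = M^(4)(0) = 7/143

M_X(t) = ₁F₁(4; 10; t)
M^(4)(t) = 7*₁F₁(8; 14; t)/143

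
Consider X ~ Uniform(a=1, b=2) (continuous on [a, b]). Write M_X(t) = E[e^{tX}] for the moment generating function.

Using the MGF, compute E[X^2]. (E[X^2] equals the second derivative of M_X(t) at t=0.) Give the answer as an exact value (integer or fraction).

E[X^2] = D^2[M](0) = 7/3

M_X(t) = (e^(2*t) - e^(t))/t
D^2[M](t) = (4*t^2*e^(2*t) - t^2*e^(t) - 4*t*e^(2*t) + 2*t*e^(t) + 2*e^(2*t) - 2*e^(t))/t^3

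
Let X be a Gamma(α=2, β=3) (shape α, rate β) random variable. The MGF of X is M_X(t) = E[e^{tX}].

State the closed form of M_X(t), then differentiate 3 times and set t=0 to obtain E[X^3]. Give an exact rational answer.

E[X^3] = d^3M/dt^3 |_{t=0} = 8/9

M_X(t) = 9/(3 - t)^2
dM/dt = -18/(t^3 - 9*t^2 + 27*t - 27)
d^2M/dt^2 = 54/(t^4 - 12*t^3 + 54*t^2 - 108*t + 81)
d^3M/dt^3 = -216/(t^5 - 15*t^4 + 90*t^3 - 270*t^2 + 405*t - 243)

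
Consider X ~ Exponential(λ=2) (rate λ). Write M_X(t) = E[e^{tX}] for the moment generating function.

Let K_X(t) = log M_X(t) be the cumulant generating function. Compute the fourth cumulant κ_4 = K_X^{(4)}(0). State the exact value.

κ_4 = K^(4)(0) = 3/8

M_X(t) = 2/(2 - t)
K_X(t) = log M_X(t) = -log(2 - t) + log(2)
K^(4)(t) = 6/(t^4 - 8*t^3 + 24*t^2 - 32*t + 16)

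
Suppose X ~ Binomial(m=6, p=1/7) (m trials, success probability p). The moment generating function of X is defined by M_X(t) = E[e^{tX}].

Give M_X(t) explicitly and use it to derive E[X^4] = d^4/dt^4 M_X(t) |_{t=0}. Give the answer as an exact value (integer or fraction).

M_X(t) = (e^(t)/7 + 6/7)^6
dM/dt = 6*e^(6*t)/117649 + 180*e^(5*t)/117649 + 2160*e^(4*t)/117649 + 12960*e^(3*t)/117649 + 38880*e^(2*t)/117649 + 46656*e^(t)/117649
d^2M/dt^2 = 36*e^(6*t)/117649 + 900*e^(5*t)/117649 + 8640*e^(4*t)/117649 + 38880*e^(3*t)/117649 + 77760*e^(2*t)/117649 + 46656*e^(t)/117649
d^3M/dt^3 = 216*e^(6*t)/117649 + 4500*e^(5*t)/117649 + 34560*e^(4*t)/117649 + 116640*e^(3*t)/117649 + 155520*e^(2*t)/117649 + 46656*e^(t)/117649
d^4M/dt^4 = 1296*e^(6*t)/117649 + 22500*e^(5*t)/117649 + 138240*e^(4*t)/117649 + 349920*e^(3*t)/117649 + 311040*e^(2*t)/117649 + 46656*e^(t)/117649

E[X^4] = d^4M/dt^4 |_{t=0} = 17748/2401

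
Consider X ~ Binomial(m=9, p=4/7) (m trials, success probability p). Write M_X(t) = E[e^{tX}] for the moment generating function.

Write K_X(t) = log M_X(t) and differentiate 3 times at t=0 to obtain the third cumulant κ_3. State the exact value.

M_X(t) = (4*e^(t)/7 + 3/7)^9
K_X(t) = log M_X(t) = 9*log(4*e^(t)/7 + 3/7)
D^3[K](t) = (-432*e^(2*t) + 324*e^(t))/(64*e^(3*t) + 144*e^(2*t) + 108*e^(t) + 27)

κ_3 = D^3[K](0) = -108/343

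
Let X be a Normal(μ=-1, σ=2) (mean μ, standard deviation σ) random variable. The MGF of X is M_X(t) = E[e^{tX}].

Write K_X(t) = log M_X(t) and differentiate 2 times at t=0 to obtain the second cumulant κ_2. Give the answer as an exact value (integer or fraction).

κ_2 = K^(2)(0) = 4

M_X(t) = e^(2*t^2 - t)
K_X(t) = log M_X(t) = 2*t^2 - t
K^(2)(t) = 4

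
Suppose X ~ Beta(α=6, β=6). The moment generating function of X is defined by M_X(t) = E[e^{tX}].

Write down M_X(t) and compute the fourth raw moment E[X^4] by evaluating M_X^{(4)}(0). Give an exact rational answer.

E[X^4] = D^4[M](0) = 6/65

M_X(t) = ₁F₁(6; 12; t)
D^4[M](t) = 6*₁F₁(10; 16; t)/65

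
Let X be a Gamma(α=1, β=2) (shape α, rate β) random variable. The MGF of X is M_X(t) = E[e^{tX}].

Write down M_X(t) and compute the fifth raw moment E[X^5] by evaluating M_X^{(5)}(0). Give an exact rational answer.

E[X^5] = M′′′′′(0) = 15/4

M_X(t) = 2/(2 - t)
M′(t) = 2/(t^2 - 4*t + 4)
M′′(t) = -4/(t^3 - 6*t^2 + 12*t - 8)
M′′′(t) = 12/(t^4 - 8*t^3 + 24*t^2 - 32*t + 16)
M′′′′(t) = -48/(t^5 - 10*t^4 + 40*t^3 - 80*t^2 + 80*t - 32)
M′′′′′(t) = 240/(t^6 - 12*t^5 + 60*t^4 - 160*t^3 + 240*t^2 - 192*t + 64)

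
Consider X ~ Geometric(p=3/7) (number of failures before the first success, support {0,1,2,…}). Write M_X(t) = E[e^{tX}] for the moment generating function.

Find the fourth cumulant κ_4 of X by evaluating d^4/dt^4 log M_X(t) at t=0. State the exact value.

κ_4 = K^(4)(0) = 1652/27

M_X(t) = 3/(7*(1 - 4*e^(t)/7))
K_X(t) = log M_X(t) = -log(1 - 4*e^(t)/7) - log(7) + log(3)
K^(4)(t) = (448*e^(3*t) + 3136*e^(2*t) + 1372*e^(t))/(256*e^(4*t) - 1792*e^(3*t) + 4704*e^(2*t) - 5488*e^(t) + 2401)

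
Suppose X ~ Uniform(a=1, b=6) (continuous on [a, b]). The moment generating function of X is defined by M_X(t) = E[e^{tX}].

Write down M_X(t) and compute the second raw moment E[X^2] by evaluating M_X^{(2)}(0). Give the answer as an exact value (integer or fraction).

M_X(t) = (e^(6*t) - e^(t))/(5*t)
dM/dt = (6*t*e^(6*t) - t*e^(t) - e^(6*t) + e^(t))/(5*t^2)
d^2M/dt^2 = (36*t^2*e^(6*t) - t^2*e^(t) - 12*t*e^(6*t) + 2*t*e^(t) + 2*e^(6*t) - 2*e^(t))/(5*t^3)

E[X^2] = d^2M/dt^2 |_{t=0} = 43/3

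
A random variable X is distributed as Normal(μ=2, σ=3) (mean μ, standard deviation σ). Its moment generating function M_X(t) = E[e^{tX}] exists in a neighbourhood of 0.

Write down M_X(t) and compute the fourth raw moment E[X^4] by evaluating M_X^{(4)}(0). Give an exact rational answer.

M_X(t) = e^(9*t^2/2 + 2*t)
M^(4)(t) = 6561*t^4*e^(2*t)*e^(9*t^2/2) + 5832*t^3*e^(2*t)*e^(9*t^2/2) + 6318*t^2*e^(2*t)*e^(9*t^2/2) + 2232*t*e^(2*t)*e^(9*t^2/2) + 475*e^(2*t)*e^(9*t^2/2)

E[X^4] = M^(4)(0) = 475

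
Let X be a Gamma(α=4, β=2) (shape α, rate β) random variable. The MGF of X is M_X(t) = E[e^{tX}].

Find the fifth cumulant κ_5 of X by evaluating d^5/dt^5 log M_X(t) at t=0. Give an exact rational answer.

κ_5 = d^5K/dt^5 |_{t=0} = 3

M_X(t) = 16/(2 - t)^4
K_X(t) = log M_X(t) = -4*log(2 - t) + 4*log(2)
dK/dt = -4/(t - 2)
d^2K/dt^2 = 4/(t^2 - 4*t + 4)
d^3K/dt^3 = -8/(t^3 - 6*t^2 + 12*t - 8)
d^4K/dt^4 = 24/(t^4 - 8*t^3 + 24*t^2 - 32*t + 16)
d^5K/dt^5 = -96/(t^5 - 10*t^4 + 40*t^3 - 80*t^2 + 80*t - 32)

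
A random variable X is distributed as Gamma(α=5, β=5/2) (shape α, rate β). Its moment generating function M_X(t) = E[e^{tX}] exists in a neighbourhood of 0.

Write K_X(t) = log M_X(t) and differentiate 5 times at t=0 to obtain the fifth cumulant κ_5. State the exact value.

κ_5 = d^5K/dt^5 |_{t=0} = 768/625

M_X(t) = 3125/(32*(5/2 - t)^5)
K_X(t) = log M_X(t) = -5*log(5/2 - t) - 5*log(2) + 5*log(5)
dK/dt = -10/(2*t - 5)
d^2K/dt^2 = 20/(4*t^2 - 20*t + 25)
d^3K/dt^3 = -80/(8*t^3 - 60*t^2 + 150*t - 125)
d^4K/dt^4 = 480/(16*t^4 - 160*t^3 + 600*t^2 - 1000*t + 625)
d^5K/dt^5 = -3840/(32*t^5 - 400*t^4 + 2000*t^3 - 5000*t^2 + 6250*t - 3125)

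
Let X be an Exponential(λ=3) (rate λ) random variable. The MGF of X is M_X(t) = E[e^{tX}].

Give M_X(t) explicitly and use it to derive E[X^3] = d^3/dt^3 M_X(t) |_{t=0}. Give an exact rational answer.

E[X^3] = d^3M/dt^3 |_{t=0} = 2/9

M_X(t) = 3/(3 - t)
dM/dt = 3/(t^2 - 6*t + 9)
d^2M/dt^2 = -6/(t^3 - 9*t^2 + 27*t - 27)
d^3M/dt^3 = 18/(t^4 - 12*t^3 + 54*t^2 - 108*t + 81)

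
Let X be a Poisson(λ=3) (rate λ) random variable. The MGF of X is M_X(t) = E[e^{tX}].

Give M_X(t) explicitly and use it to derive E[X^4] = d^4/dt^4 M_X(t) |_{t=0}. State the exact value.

E[X^4] = D^4[M](0) = 309

M_X(t) = e^(3*e^(t) - 3)
D^4[M](t) = (81*e^(4*t)*e^(3*e^(t)) + 162*e^(3*t)*e^(3*e^(t)) + 63*e^(2*t)*e^(3*e^(t)) + 3*e^(t)*e^(3*e^(t)))*e^(-3)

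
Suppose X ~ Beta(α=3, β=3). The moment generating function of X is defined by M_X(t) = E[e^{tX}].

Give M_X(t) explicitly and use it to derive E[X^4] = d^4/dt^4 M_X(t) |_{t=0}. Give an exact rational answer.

E[X^4] = D^4[M](0) = 5/42

M_X(t) = ₁F₁(3; 6; t)
D^4[M](t) = 5*₁F₁(7; 10; t)/42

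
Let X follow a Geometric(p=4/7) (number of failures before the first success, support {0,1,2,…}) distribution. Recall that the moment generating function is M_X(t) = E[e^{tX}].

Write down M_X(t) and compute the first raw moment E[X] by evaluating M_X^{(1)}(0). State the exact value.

E[X] = dM/dt |_{t=0} = 3/4

M_X(t) = 4/(7*(1 - 3*e^(t)/7))
dM/dt = 12*e^(t)/(9*e^(2*t) - 42*e^(t) + 49)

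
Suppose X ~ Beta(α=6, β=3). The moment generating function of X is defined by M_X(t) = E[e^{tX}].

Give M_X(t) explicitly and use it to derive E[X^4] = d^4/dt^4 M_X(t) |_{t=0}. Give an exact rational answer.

E[X^4] = d^4M/dt^4 |_{t=0} = 14/55

M_X(t) = ₁F₁(6; 9; t)
dM/dt = 2*₁F₁(7; 10; t)/3
d^2M/dt^2 = 7*₁F₁(8; 11; t)/15
d^3M/dt^3 = 56*₁F₁(9; 12; t)/165
d^4M/dt^4 = 14*₁F₁(10; 13; t)/55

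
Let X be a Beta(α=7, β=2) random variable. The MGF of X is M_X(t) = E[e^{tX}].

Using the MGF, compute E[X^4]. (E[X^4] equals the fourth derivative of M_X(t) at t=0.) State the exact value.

E[X^4] = d^4M/dt^4 |_{t=0} = 14/33

M_X(t) = ₁F₁(7; 9; t)
dM/dt = 7*₁F₁(8; 10; t)/9
d^2M/dt^2 = 28*₁F₁(9; 11; t)/45
d^3M/dt^3 = 28*₁F₁(10; 12; t)/55
d^4M/dt^4 = 14*₁F₁(11; 13; t)/33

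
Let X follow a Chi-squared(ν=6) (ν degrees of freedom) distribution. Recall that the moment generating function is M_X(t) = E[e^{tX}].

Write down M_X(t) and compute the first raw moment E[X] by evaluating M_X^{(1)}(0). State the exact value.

M_X(t) = (1 - 2*t)^(-3)
dM/dt = 6/(16*t^4 - 32*t^3 + 24*t^2 - 8*t + 1)

E[X] = dM/dt |_{t=0} = 6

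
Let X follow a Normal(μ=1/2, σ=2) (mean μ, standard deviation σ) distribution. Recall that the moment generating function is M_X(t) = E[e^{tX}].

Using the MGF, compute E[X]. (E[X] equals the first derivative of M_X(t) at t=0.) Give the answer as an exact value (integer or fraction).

E[X] = M′(0) = 1/2

M_X(t) = e^(2*t^2 + t/2)
M′(t) = 4*t*e^(t/2)*e^(2*t^2) + e^(t/2)*e^(2*t^2)/2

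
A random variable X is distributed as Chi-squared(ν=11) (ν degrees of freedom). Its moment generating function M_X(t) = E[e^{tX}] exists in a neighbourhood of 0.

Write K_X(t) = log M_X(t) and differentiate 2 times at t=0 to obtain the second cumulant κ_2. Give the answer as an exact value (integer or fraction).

κ_2 = K^(2)(0) = 22

M_X(t) = (1 - 2*t)^(-11/2)
K_X(t) = log M_X(t) = -11*log(1 - 2*t)/2
K^(2)(t) = 22/(4*t^2 - 4*t + 1)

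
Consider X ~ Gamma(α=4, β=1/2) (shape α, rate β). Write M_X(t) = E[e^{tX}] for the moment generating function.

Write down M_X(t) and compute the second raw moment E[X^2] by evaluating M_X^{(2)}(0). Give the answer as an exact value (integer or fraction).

M_X(t) = 1/(16*(1/2 - t)^4)
M^(2)(t) = 80/(64*t^6 - 192*t^5 + 240*t^4 - 160*t^3 + 60*t^2 - 12*t + 1)

E[X^2] = M^(2)(0) = 80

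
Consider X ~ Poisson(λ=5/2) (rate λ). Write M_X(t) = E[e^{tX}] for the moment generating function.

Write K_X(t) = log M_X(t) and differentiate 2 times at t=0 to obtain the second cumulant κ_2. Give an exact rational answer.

κ_2 = D^2[K](0) = 5/2

M_X(t) = e^(5*e^(t)/2 - 5/2)
K_X(t) = log M_X(t) = 5*e^(t)/2 - 5/2
D^2[K](t) = 5*e^(t)/2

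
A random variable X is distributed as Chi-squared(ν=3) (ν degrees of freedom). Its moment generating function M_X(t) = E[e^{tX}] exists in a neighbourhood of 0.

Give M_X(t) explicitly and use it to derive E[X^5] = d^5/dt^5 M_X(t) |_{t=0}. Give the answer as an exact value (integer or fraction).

M_X(t) = (1 - 2*t)^(-3/2)
D^5[M](t) = 10395/(64*t^6*√(1 - 2*t) - 192*t^5*√(1 - 2*t) + 240*t^4*√(1 - 2*t) - 160*t^3*√(1 - 2*t) + 60*t^2*√(1 - 2*t) - 12*t*√(1 - 2*t) + √(1 - 2*t))

E[X^5] = D^5[M](0) = 10395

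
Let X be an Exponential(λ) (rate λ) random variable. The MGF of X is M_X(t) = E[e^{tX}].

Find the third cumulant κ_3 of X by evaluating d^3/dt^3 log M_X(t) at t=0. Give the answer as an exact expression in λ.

κ_3 = K′′′(0) = 2/λ^3

M_X(t) = λ/(λ - t)
K_X(t) = log M_X(t) = log(λ) - log(λ - t)
K′(t) = -1/(-λ + t)
K′′(t) = 1/(λ^2 - 2*λ*t + t^2)
K′′′(t) = -2/(-λ^3 + 3*λ^2*t - 3*λ*t^2 + t^3)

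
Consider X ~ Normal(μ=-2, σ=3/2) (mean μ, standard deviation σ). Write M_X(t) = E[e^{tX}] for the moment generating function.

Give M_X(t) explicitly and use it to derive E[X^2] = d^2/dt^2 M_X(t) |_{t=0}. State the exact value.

M_X(t) = e^(9*t^2/8 - 2*t)
D^2[M](t) = (81*t^2*e^(9*t^2/8) - 144*t*e^(9*t^2/8) + 100*e^(9*t^2/8))*e^(-2*t)/16

E[X^2] = D^2[M](0) = 25/4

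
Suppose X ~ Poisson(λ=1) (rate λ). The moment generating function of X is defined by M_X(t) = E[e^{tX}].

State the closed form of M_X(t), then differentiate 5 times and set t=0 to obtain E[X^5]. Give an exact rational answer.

M_X(t) = e^(e^(t) - 1)
D^5[M](t) = (e^(5*t)*e^(e^(t)) + 10*e^(4*t)*e^(e^(t)) + 25*e^(3*t)*e^(e^(t)) + 15*e^(2*t)*e^(e^(t)) + e^(t)*e^(e^(t)))*e^(-1)

E[X^5] = D^5[M](0) = 52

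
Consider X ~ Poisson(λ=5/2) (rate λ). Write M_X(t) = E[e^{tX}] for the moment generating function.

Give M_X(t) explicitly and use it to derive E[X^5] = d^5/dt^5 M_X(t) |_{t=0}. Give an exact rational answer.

E[X^5] = M^(5)(0) = 31205/32

M_X(t) = e^(5*e^(t)/2 - 5/2)
M^(5)(t) = (3125*e^(5*t)*e^(5*e^(t)/2) + 12500*e^(4*t)*e^(5*e^(t)/2) + 12500*e^(3*t)*e^(5*e^(t)/2) + 3000*e^(2*t)*e^(5*e^(t)/2) + 80*e^(t)*e^(5*e^(t)/2))*e^(-5/2)/32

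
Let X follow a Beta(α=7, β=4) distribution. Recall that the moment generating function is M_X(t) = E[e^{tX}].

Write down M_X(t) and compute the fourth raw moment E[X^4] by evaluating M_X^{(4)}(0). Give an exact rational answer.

E[X^4] = M′′′′(0) = 30/143

M_X(t) = ₁F₁(7; 11; t)
M′(t) = 7*₁F₁(8; 12; t)/11
M′′(t) = 14*₁F₁(9; 13; t)/33
M′′′(t) = 42*₁F₁(10; 14; t)/143
M′′′′(t) = 30*₁F₁(11; 15; t)/143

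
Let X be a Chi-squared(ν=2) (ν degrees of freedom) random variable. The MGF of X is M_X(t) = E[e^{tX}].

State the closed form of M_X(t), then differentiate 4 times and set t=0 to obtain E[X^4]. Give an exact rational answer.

M_X(t) = 1/(1 - 2*t)
M^(4)(t) = -384/(32*t^5 - 80*t^4 + 80*t^3 - 40*t^2 + 10*t - 1)

E[X^4] = M^(4)(0) = 384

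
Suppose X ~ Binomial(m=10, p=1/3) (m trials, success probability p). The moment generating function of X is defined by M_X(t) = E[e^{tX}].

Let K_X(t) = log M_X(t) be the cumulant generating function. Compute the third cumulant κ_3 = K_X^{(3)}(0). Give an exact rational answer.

M_X(t) = (e^(t)/3 + 2/3)^10
K_X(t) = log M_X(t) = 10*log(e^(t)/3 + 2/3)
dK/dt = 10*e^(t)/(e^(t) + 2)
d^2K/dt^2 = 20*e^(t)/(e^(2*t) + 4*e^(t) + 4)
d^3K/dt^3 = (-20*e^(2*t) + 40*e^(t))/(e^(3*t) + 6*e^(2*t) + 12*e^(t) + 8)

κ_3 = d^3K/dt^3 |_{t=0} = 20/27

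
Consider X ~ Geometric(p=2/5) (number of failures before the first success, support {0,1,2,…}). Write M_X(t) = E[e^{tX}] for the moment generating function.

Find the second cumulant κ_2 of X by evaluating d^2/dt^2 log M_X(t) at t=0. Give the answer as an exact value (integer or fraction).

κ_2 = D^2[K](0) = 15/4

M_X(t) = 2/(5*(1 - 3*e^(t)/5))
K_X(t) = log M_X(t) = -log(1 - 3*e^(t)/5) - log(5) + log(2)
D^2[K](t) = 15*e^(t)/(9*e^(2*t) - 30*e^(t) + 25)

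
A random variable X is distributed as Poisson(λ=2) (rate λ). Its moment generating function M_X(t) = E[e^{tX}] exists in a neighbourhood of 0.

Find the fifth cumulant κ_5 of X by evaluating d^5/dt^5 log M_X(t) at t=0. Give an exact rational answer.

κ_5 = d^5K/dt^5 |_{t=0} = 2

M_X(t) = e^(2*e^(t) - 2)
K_X(t) = log M_X(t) = 2*e^(t) - 2
dK/dt = 2*e^(t)
d^2K/dt^2 = 2*e^(t)
d^3K/dt^3 = 2*e^(t)
d^4K/dt^4 = 2*e^(t)
d^5K/dt^5 = 2*e^(t)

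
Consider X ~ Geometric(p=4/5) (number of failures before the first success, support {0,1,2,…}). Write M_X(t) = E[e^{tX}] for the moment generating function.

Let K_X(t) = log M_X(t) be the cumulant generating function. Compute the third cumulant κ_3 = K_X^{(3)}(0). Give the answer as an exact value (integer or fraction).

M_X(t) = 4/(5*(1 - e^(t)/5))
K_X(t) = log M_X(t) = -log(1 - e^(t)/5) - log(5) + 2*log(2)
K^(3)(t) = (-5*e^(2*t) - 25*e^(t))/(e^(3*t) - 15*e^(2*t) + 75*e^(t) - 125)

κ_3 = K^(3)(0) = 15/32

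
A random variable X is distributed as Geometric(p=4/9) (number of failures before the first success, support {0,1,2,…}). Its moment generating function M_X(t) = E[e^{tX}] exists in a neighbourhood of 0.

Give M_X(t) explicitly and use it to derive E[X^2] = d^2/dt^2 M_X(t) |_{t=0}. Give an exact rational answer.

E[X^2] = D^2[M](0) = 35/8

M_X(t) = 4/(9*(1 - 5*e^(t)/9))
D^2[M](t) = (-100*e^(2*t) - 180*e^(t))/(125*e^(3*t) - 675*e^(2*t) + 1215*e^(t) - 729)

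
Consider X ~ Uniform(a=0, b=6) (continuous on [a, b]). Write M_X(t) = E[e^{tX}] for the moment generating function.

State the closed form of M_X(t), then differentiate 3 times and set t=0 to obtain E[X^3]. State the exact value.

M_X(t) = (e^(6*t) - 1)/(6*t)
M^(3)(t) = (36*t^3*e^(6*t) - 18*t^2*e^(6*t) + 6*t*e^(6*t) - e^(6*t) + 1)/t^4

E[X^3] = M^(3)(0) = 54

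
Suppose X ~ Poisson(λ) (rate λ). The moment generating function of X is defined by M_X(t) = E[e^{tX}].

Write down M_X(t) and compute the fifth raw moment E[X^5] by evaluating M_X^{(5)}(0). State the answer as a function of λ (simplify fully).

M_X(t) = e^(λ*(e^(t) - 1))
dM/dt = λ*e^(-λ)*e^(t)*e^(λ*e^(t))
d^2M/dt^2 = (λ^2*e^(2*t)*e^(λ*e^(t)) + λ*e^(t)*e^(λ*e^(t)))*e^(-λ)
d^3M/dt^3 = (λ^3*e^(3*t)*e^(λ*e^(t)) + 3*λ^2*e^(2*t)*e^(λ*e^(t)) + λ*e^(t)*e^(λ*e^(t)))*e^(-λ)
d^4M/dt^4 = (λ^4*e^(4*t)*e^(λ*e^(t)) + 6*λ^3*e^(3*t)*e^(λ*e^(t)) + 7*λ^2*e^(2*t)*e^(λ*e^(t)) + λ*e^(t)*e^(λ*e^(t)))*e^(-λ)
d^5M/dt^5 = (λ^5*e^(5*t)*e^(λ*e^(t)) + 10*λ^4*e^(4*t)*e^(λ*e^(t)) + 25*λ^3*e^(3*t)*e^(λ*e^(t)) + 15*λ^2*e^(2*t)*e^(λ*e^(t)) + λ*e^(t)*e^(λ*e^(t)))*e^(-λ)

E[X^5] = d^5M/dt^5 |_{t=0} = λ*(λ^4 + 10*λ^3 + 25*λ^2 + 15*λ + 1)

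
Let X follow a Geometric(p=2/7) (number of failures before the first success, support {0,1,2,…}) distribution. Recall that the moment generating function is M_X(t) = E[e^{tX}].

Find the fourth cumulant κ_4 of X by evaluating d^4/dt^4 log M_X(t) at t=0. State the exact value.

M_X(t) = 2/(7*(1 - 5*e^(t)/7))
K_X(t) = log M_X(t) = -log(1 - 5*e^(t)/7) - log(7) + log(2)
dK/dt = -5*e^(t)/(5*e^(t) - 7)
d^2K/dt^2 = 35*e^(t)/(25*e^(2*t) - 70*e^(t) + 49)
d^3K/dt^3 = (-175*e^(2*t) - 245*e^(t))/(125*e^(3*t) - 525*e^(2*t) + 735*e^(t) - 343)
d^4K/dt^4 = (875*e^(3*t) + 4900*e^(2*t) + 1715*e^(t))/(625*e^(4*t) - 3500*e^(3*t) + 7350*e^(2*t) - 6860*e^(t) + 2401)

κ_4 = d^4K/dt^4 |_{t=0} = 3745/8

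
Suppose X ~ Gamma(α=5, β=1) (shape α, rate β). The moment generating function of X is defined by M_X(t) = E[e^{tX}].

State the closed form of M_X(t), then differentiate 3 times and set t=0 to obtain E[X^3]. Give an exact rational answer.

E[X^3] = M^(3)(0) = 210

M_X(t) = (1 - t)^(-5)
M^(3)(t) = 210/(t^8 - 8*t^7 + 28*t^6 - 56*t^5 + 70*t^4 - 56*t^3 + 28*t^2 - 8*t + 1)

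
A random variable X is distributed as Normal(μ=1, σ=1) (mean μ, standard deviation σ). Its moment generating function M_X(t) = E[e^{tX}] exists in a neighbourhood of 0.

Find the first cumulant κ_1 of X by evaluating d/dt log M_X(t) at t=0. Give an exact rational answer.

κ_1 = D[K](0) = 1

M_X(t) = e^(t^2/2 + t)
K_X(t) = log M_X(t) = t^2/2 + t
D[K](t) = t + 1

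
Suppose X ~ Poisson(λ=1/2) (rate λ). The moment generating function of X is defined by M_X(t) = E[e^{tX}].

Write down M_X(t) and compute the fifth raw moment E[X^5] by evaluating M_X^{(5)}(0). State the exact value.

M_X(t) = e^(e^(t)/2 - 1/2)
dM/dt = e^(-1/2)*e^(t)*e^(e^(t)/2)/2
d^2M/dt^2 = (e^(2*t)*e^(e^(t)/2) + 2*e^(t)*e^(e^(t)/2))*e^(-1/2)/4
d^3M/dt^3 = (e^(3*t)*e^(e^(t)/2) + 6*e^(2*t)*e^(e^(t)/2) + 4*e^(t)*e^(e^(t)/2))*e^(-1/2)/8
d^4M/dt^4 = (e^(4*t)*e^(e^(t)/2) + 12*e^(3*t)*e^(e^(t)/2) + 28*e^(2*t)*e^(e^(t)/2) + 8*e^(t)*e^(e^(t)/2))*e^(-1/2)/16
d^5M/dt^5 = (e^(5*t)*e^(e^(t)/2) + 20*e^(4*t)*e^(e^(t)/2) + 100*e^(3*t)*e^(e^(t)/2) + 120*e^(2*t)*e^(e^(t)/2) + 16*e^(t)*e^(e^(t)/2))*e^(-1/2)/32

E[X^5] = d^5M/dt^5 |_{t=0} = 257/32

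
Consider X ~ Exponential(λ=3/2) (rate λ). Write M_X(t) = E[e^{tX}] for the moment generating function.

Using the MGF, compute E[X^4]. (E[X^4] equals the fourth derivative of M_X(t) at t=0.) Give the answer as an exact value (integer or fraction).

M_X(t) = 3/(2*(3/2 - t))
D^4[M](t) = -1152/(32*t^5 - 240*t^4 + 720*t^3 - 1080*t^2 + 810*t - 243)

E[X^4] = D^4[M](0) = 128/27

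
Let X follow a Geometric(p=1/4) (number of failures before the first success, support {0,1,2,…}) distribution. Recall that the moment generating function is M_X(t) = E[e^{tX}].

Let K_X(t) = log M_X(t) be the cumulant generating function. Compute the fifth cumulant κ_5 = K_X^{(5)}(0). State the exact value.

κ_5 = D^5[K](0) = 12180

M_X(t) = 1/(4*(1 - 3*e^(t)/4))
K_X(t) = log M_X(t) = -log(1 - 3*e^(t)/4) - 2*log(2)
D^5[K](t) = (-324*e^(4*t) - 4752*e^(3*t) - 6336*e^(2*t) - 768*e^(t))/(243*e^(5*t) - 1620*e^(4*t) + 4320*e^(3*t) - 5760*e^(2*t) + 3840*e^(t) - 1024)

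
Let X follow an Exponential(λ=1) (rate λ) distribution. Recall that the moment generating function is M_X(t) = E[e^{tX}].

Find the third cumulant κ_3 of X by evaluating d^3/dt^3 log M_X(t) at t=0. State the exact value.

M_X(t) = 1/(1 - t)
K_X(t) = log M_X(t) = -log(1 - t)
D^3[K](t) = -2/(t^3 - 3*t^2 + 3*t - 1)

κ_3 = D^3[K](0) = 2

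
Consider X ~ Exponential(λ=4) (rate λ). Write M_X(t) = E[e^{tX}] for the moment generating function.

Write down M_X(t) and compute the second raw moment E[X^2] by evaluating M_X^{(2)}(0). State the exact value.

E[X^2] = d^2M/dt^2 |_{t=0} = 1/8

M_X(t) = 4/(4 - t)
dM/dt = 4/(t^2 - 8*t + 16)
d^2M/dt^2 = -8/(t^3 - 12*t^2 + 48*t - 64)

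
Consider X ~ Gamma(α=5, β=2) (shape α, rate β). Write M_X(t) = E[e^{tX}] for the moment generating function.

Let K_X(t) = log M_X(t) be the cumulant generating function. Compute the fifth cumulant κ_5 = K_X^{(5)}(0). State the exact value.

M_X(t) = 32/(2 - t)^5
K_X(t) = log M_X(t) = -5*log(2 - t) + 5*log(2)
K^(5)(t) = -120/(t^5 - 10*t^4 + 40*t^3 - 80*t^2 + 80*t - 32)

κ_5 = K^(5)(0) = 15/4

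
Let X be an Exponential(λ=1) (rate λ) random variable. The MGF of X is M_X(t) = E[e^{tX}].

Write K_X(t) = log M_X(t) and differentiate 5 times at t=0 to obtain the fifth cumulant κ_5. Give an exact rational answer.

κ_5 = d^5K/dt^5 |_{t=0} = 24

M_X(t) = 1/(1 - t)
K_X(t) = log M_X(t) = -log(1 - t)
dK/dt = -1/(t - 1)
d^2K/dt^2 = 1/(t^2 - 2*t + 1)
d^3K/dt^3 = -2/(t^3 - 3*t^2 + 3*t - 1)
d^4K/dt^4 = 6/(t^4 - 4*t^3 + 6*t^2 - 4*t + 1)
d^5K/dt^5 = -24/(t^5 - 5*t^4 + 10*t^3 - 10*t^2 + 5*t - 1)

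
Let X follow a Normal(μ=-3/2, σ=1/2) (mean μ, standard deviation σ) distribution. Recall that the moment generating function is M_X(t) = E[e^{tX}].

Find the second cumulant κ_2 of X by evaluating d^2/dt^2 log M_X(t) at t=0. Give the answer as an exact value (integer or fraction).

M_X(t) = e^(t^2/8 - 3*t/2)
K_X(t) = log M_X(t) = t^2/8 - 3*t/2
K^(2)(t) = 1/4

κ_2 = K^(2)(0) = 1/4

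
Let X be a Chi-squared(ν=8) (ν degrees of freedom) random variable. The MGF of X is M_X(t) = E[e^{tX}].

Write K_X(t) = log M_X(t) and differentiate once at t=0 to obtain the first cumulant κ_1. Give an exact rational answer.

κ_1 = K^(1)(0) = 8

M_X(t) = (1 - 2*t)^(-4)
K_X(t) = log M_X(t) = -4*log(1 - 2*t)
K^(1)(t) = -8/(2*t - 1)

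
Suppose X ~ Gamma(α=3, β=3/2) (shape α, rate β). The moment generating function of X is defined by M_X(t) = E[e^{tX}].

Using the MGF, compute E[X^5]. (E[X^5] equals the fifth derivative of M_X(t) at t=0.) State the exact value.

M_X(t) = 27/(8*(3/2 - t)^3)
M′(t) = 162/(16*t^4 - 96*t^3 + 216*t^2 - 216*t + 81)
M′′(t) = -1296/(32*t^5 - 240*t^4 + 720*t^3 - 1080*t^2 + 810*t - 243)
M′′′(t) = 12960/(64*t^6 - 576*t^5 + 2160*t^4 - 4320*t^3 + 4860*t^2 - 2916*t + 729)
M′′′′(t) = -155520/(128*t^7 - 1344*t^6 + 6048*t^5 - 15120*t^4 + 22680*t^3 - 20412*t^2 + 10206*t - 2187)
M′′′′′(t) = 2177280/(256*t^8 - 3072*t^7 + 16128*t^6 - 48384*t^5 + 90720*t^4 - 108864*t^3 + 81648*t^2 - 34992*t + 6561)

E[X^5] = M′′′′′(0) = 8960/27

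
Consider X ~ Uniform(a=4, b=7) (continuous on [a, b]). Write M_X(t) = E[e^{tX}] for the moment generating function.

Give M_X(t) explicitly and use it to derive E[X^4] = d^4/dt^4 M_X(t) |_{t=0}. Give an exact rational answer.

E[X^4] = D^4[M](0) = 5261/5

M_X(t) = (e^(7*t) - e^(4*t))/(3*t)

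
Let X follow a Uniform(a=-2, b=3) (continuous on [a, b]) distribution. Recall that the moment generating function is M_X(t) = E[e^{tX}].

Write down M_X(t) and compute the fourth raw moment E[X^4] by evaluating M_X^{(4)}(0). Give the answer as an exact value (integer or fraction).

M_X(t) = (e^(3*t) - e^(-2*t))/(5*t)
M′(t) = (3*t*e^(5*t) + 2*t - e^(5*t) + 1)*e^(-2*t)/(5*t^2)
M′′(t) = (9*t^2*e^(5*t) - 4*t^2 - 6*t*e^(5*t) - 4*t + 2*e^(5*t) - 2)*e^(-2*t)/(5*t^3)
M′′′(t) = (27*t^3*e^(5*t) + 8*t^3 - 27*t^2*e^(5*t) + 12*t^2 + 18*t*e^(5*t) + 12*t - 6*e^(5*t) + 6)*e^(-2*t)/(5*t^4)
M′′′′(t) = (81*t^4*e^(5*t) - 16*t^4 - 108*t^3*e^(5*t) - 32*t^3 + 108*t^2*e^(5*t) - 48*t^2 - 72*t*e^(5*t) - 48*t + 24*e^(5*t) - 24)*e^(-2*t)/(5*t^5)

E[X^4] = M′′′′(0) = 11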